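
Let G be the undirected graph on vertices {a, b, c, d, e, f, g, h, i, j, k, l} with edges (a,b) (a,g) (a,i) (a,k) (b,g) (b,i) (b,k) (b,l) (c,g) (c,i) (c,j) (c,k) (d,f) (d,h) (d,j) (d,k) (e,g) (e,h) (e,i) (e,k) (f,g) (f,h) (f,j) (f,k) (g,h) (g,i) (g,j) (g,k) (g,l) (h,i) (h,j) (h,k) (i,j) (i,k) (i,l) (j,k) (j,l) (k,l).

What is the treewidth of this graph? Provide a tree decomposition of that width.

Each bag holds 5 vertices, so the decomposition has width 4, which upper-bounds the treewidth. For the lower bound, the 5 vertices {d, f, h, j, k} are pairwise adjacent, and any tree decomposition puts a clique entirely inside one bag — forcing width ≥ 4. The upper and lower bounds meet at 4, so that is the treewidth.

Treewidth 4.
One optimal decomposition is:
Bags: B1 = {g, h, i, j, k}  B2 = {g, i, j, k, l}  B3 = {f, g, h, j, k}  B4 = {e, g, h, i, k}  B5 = {d, f, h, j, k}  B6 = {c, g, i, j, k}  B7 = {b, g, i, k, l}  B8 = {a, b, g, i, k}
Tree: B1–B2, B1–B3, B1–B4, B3–B5, B2–B6, B2–B7, B7–B8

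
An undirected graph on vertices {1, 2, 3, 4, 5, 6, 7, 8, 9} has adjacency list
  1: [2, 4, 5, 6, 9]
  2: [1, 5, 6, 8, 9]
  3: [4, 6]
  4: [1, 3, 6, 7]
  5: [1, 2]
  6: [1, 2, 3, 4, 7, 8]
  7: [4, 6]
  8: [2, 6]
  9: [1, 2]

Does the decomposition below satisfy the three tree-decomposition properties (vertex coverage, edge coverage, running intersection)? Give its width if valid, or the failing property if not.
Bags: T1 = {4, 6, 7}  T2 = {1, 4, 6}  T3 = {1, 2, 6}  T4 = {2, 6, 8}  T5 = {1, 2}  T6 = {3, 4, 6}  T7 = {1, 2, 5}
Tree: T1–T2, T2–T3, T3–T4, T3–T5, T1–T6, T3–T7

A tree decomposition must satisfy three properties: every vertex lies in some bag; for every edge, both endpoints lie together in some bag; and for every vertex, the bags containing it form a connected subtree. Here vertex 9 appears in no bag, so the decomposition is invalid.

No — vertex 9 appears in no bag.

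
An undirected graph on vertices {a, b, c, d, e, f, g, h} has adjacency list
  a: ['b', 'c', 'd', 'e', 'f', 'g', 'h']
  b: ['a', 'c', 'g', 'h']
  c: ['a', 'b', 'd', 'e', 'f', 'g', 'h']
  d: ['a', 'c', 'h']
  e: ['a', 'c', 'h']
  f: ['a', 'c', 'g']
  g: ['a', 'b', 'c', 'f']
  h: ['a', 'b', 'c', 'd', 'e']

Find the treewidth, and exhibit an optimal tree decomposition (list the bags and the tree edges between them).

Treewidth 3.
One optimal decomposition is:
Bags: B1 = {a, b, c, g}  B2 = {a, b, c, h}  B3 = {a, c, e, h}  B4 = {a, c, d, h}  B5 = {a, c, f, g}
Tree: B1–B2, B2–B3, B2–B4, B1–B5

The largest bag has 4 vertices, giving width 3; this decomposition certifies tw(G) ≤ 3. Conversely, {a, c, f, g} is a clique of size 4, and the vertices of any clique must share a bag in every tree decomposition; so some bag has ≥ 4 vertices and tw(G) ≥ 3. The upper and lower bounds meet at 3, so that is the treewidth.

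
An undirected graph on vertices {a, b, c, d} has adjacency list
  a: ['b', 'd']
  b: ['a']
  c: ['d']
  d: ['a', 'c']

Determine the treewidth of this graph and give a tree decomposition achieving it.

Every bag has size at most 2, so the width is 2 − 1 = 1 and tw(G) ≤ 1. Any graph with an edge has treewidth ≥ 1, and G has the edge c–d. The upper and lower bounds meet at 1, so that is the treewidth.

Treewidth 1.
Bags: B1 = {c, d}  B2 = {a, d}  B3 = {a, b}
Tree: B1–B2, B2–B3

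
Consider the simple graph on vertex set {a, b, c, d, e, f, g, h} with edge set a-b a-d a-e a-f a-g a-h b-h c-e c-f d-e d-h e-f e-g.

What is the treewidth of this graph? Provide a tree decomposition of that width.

The largest bag has 3 vertices, giving width 2; this decomposition certifies tw(G) ≤ 2. On the other hand G contains the 3-clique {c, e, f}. A clique must lie in a single bag of any decomposition, so no decomposition can have width below 2. Therefore the treewidth is 2.

Treewidth 2.
Bags: B1 = {a, d, e}  B2 = {a, e, f}  B3 = {a, e, g}  B4 = {c, e, f}  B5 = {a, d, h}  B6 = {a, b, h}
Tree: B1–B2, B2–B3, B2–B4, B1–B5, B5–B6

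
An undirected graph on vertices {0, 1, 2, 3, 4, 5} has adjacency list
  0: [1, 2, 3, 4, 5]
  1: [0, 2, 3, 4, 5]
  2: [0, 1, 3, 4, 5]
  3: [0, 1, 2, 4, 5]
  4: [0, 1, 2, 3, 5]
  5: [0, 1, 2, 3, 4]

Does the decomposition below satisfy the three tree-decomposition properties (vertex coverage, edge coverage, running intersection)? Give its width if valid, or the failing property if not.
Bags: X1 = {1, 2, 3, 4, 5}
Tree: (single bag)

No — vertex 0 appears in no bag.

A tree decomposition must satisfy three properties: every vertex lies in some bag; for every edge, both endpoints lie together in some bag; and for every vertex, the bags containing it form a connected subtree. Here vertex 0 appears in no bag, so the decomposition is invalid.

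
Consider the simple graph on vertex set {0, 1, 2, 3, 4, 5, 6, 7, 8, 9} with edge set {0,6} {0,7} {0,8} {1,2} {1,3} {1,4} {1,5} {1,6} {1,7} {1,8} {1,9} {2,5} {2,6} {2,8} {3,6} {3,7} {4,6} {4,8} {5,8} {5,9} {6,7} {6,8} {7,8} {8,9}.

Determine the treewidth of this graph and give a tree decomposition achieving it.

Treewidth 3.
One such decomposition:
Bags: B1 = {1, 6, 7, 8}  B2 = {1, 3, 6, 7}  B3 = {1, 2, 6, 8}  B4 = {1, 4, 6, 8}  B5 = {1, 2, 5, 8}  B6 = {0, 6, 7, 8}  B7 = {1, 5, 8, 9}
Tree: B1–B2, B1–B3, B3–B4, B3–B5, B1–B6, B5–B7

Every bag has size at most 4, so the width is 4 − 1 = 3 and tw(G) ≤ 3. Conversely, {0, 6, 7, 8} is a clique of size 4, and the vertices of any clique must share a bag in every tree decomposition; so some bag has ≥ 4 vertices and tw(G) ≥ 3. Therefore the treewidth is 3.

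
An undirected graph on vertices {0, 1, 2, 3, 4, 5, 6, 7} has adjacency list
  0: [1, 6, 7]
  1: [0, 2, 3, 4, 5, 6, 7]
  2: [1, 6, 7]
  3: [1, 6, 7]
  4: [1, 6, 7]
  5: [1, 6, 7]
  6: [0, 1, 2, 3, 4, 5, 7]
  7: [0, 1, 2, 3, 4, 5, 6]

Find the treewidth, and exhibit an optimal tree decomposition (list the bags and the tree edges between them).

Each bag holds 4 vertices, so the decomposition has width 3, which upper-bounds the treewidth. Conversely, {0, 1, 6, 7} is a clique of size 4, and the vertices of any clique must share a bag in every tree decomposition; so some bag has ≥ 4 vertices and tw(G) ≥ 3. Hence tw(G) = 3 exactly.

Treewidth 3.
One such decomposition:
Bags: B1 = {1, 3, 6, 7}  B2 = {1, 4, 6, 7}  B3 = {0, 1, 6, 7}  B4 = {1, 5, 6, 7}  B5 = {1, 2, 6, 7}
Tree: B1–B2, B1–B3, B3–B4, B1–B5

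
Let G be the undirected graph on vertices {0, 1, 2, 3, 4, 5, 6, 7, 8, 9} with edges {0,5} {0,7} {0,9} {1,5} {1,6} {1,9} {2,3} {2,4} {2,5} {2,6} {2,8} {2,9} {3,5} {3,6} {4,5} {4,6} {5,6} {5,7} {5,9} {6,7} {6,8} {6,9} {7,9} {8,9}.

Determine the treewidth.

3

A width-3 tree decomposition is:
Bags: B1 = {1, 5, 6, 9}  B2 = {5, 6, 7, 9}  B3 = {2, 5, 6, 9}  B4 = {2, 3, 5, 6}  B5 = {2, 4, 5, 6}  B6 = {2, 6, 8, 9}  B7 = {0, 5, 7, 9}
Tree: B1–B2, B2–B3, B3–B4, B4–B5, B3–B6, B2–B7
Each bag holds 4 vertices, so the decomposition has width 3, which upper-bounds the treewidth. On the other hand G contains the 4-clique {2, 6, 8, 9}. A clique must lie in a single bag of any decomposition, so no decomposition can have width below 3. Combining the bounds, tw(G) = 3.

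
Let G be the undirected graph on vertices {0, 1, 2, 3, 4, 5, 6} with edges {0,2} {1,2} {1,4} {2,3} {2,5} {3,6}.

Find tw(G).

A width-1 tree decomposition is:
Bags: B1 = {1, 2}  B2 = {0, 2}  B3 = {1, 4}  B4 = {2, 5}  B5 = {2, 3}  B6 = {3, 6}
Tree: B1–B2, B1–B3, B1–B4, B2–B5, B5–B6
Every bag has size at most 2, so the width is 2 − 1 = 1 and tw(G) ≤ 1. Any graph with an edge has treewidth ≥ 1, and G has the edge 1–2. The upper and lower bounds meet at 1, so that is the treewidth.

1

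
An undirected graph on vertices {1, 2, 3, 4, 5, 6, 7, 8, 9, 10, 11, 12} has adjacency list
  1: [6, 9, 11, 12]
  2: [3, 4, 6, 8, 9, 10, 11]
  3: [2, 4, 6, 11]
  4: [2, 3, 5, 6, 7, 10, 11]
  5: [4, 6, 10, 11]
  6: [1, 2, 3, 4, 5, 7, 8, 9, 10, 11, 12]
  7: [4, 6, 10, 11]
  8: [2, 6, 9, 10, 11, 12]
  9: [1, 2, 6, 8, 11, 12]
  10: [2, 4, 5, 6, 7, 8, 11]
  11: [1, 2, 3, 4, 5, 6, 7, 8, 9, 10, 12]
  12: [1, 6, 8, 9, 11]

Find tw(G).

A width-4 tree decomposition is:
Bags: B1 = {2, 4, 6, 10, 11}  B2 = {2, 3, 4, 6, 11}  B3 = {2, 6, 8, 10, 11}  B4 = {2, 6, 8, 9, 11}  B5 = {4, 6, 7, 10, 11}  B6 = {6, 8, 9, 11, 12}  B7 = {4, 5, 6, 10, 11}  B8 = {1, 6, 9, 11, 12}
Tree: B1–B2, B1–B3, B3–B4, B1–B5, B4–B6, B1–B7, B6–B8
Every bag has size at most 5, so the width is 5 − 1 = 4 and tw(G) ≤ 4. For the lower bound, the 5 vertices {1, 6, 9, 11, 12} are pairwise adjacent, and any tree decomposition puts a clique entirely inside one bag — forcing width ≥ 4. Therefore the treewidth is 4.

4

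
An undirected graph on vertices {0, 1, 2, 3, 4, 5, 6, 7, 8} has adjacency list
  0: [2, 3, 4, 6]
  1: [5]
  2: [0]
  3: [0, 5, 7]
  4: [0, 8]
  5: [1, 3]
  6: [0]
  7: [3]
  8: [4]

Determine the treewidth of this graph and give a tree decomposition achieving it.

Treewidth 1.
One optimal decomposition is:
Bags: B1 = {0, 4}  B2 = {0, 3}  B3 = {3, 7}  B4 = {0, 2}  B5 = {3, 5}  B6 = {1, 5}  B7 = {0, 6}  B8 = {4, 8}
Tree: B1–B2, B2–B3, B1–B4, B3–B5, B5–B6, B4–B7, B1–B8

The largest bag has 2 vertices, giving width 1; this decomposition certifies tw(G) ≤ 1. G has an edge, so its treewidth is at least 1. Combining the bounds, tw(G) = 1.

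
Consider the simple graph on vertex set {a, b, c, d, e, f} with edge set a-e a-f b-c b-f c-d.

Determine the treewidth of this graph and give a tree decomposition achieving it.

Every bag has size at most 2, so the width is 2 − 1 = 1 and tw(G) ≤ 1. Any graph with an edge has treewidth ≥ 1, and G has the edge d–c. Therefore the treewidth is 1.

Treewidth 1.
One such decomposition:
Bags: B1 = {c, d}  B2 = {b, c}  B3 = {b, f}  B4 = {a, f}  B5 = {a, e}
Tree: B1–B2, B2–B3, B3–B4, B4–B5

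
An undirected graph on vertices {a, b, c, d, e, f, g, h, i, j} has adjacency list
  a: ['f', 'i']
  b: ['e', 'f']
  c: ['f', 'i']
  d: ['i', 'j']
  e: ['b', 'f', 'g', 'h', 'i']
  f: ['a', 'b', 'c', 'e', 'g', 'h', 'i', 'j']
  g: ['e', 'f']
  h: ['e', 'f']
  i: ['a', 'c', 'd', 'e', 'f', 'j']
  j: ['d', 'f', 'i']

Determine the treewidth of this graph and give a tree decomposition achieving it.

The largest bag has 3 vertices, giving width 2; this decomposition certifies tw(G) ≤ 2. For the lower bound, the 3 vertices {d, i, j} are pairwise adjacent, and any tree decomposition puts a clique entirely inside one bag — forcing width ≥ 2. Therefore the treewidth is 2.

Treewidth 2.
Bags: B1 = {e, f, i}  B2 = {e, f, h}  B3 = {f, i, j}  B4 = {b, e, f}  B5 = {c, f, i}  B6 = {e, f, g}  B7 = {d, i, j}  B8 = {a, f, i}
Tree: B1–B2, B1–B3, B2–B4, B1–B5, B4–B6, B3–B7, B5–B8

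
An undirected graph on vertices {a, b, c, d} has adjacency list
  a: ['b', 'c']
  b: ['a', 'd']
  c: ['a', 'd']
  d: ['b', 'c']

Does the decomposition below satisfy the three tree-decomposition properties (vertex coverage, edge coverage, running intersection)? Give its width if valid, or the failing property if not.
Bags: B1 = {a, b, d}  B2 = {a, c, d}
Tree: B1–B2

Yes; width 2.

Every vertex of G appears in some bag (union = {a, b, c, d}); every edge is covered by a bag; and for each vertex v the set of bags containing v is connected in the bag tree. The decomposition is therefore valid. The largest bag has 3 vertices, so the width is 2.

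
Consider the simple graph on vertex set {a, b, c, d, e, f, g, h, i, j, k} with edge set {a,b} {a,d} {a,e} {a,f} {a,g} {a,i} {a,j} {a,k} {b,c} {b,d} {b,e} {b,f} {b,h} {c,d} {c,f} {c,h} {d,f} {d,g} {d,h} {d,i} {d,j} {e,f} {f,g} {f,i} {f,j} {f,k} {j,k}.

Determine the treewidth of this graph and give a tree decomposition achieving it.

Treewidth 3.
One optimal decomposition is:
Bags: B1 = {a, b, d, f}  B2 = {a, d, f, j}  B3 = {a, f, j, k}  B4 = {b, c, d, f}  B5 = {a, b, e, f}  B6 = {a, d, f, g}  B7 = {a, d, f, i}  B8 = {b, c, d, h}
Tree: B1–B2, B2–B3, B1–B4, B1–B5, B1–B6, B2–B7, B4–B8

The largest bag has 4 vertices, giving width 3; this decomposition certifies tw(G) ≤ 3. For the lower bound, the 4 vertices {b, c, d, h} are pairwise adjacent, and any tree decomposition puts a clique entirely inside one bag — forcing width ≥ 3. Therefore the treewidth is 3.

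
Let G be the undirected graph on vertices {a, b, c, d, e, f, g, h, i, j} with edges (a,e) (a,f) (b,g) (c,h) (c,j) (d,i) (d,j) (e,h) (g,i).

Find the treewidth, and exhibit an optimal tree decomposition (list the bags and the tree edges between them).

The largest bag has 2 vertices, giving width 1; this decomposition certifies tw(G) ≤ 1. Since G has at least one edge (e.g. f–a), it is not an edgeless graph, so tw(G) ≥ 1. The upper and lower bounds meet at 1, so that is the treewidth.

Treewidth 1.
One optimal decomposition is:
Bags: B1 = {a, f}  B2 = {a, e}  B3 = {e, h}  B4 = {c, h}  B5 = {c, j}  B6 = {d, j}  B7 = {d, i}  B8 = {g, i}  B9 = {b, g}
Tree: B1–B2, B2–B3, B3–B4, B4–B5, B5–B6, B6–B7, B7–B8, B8–B9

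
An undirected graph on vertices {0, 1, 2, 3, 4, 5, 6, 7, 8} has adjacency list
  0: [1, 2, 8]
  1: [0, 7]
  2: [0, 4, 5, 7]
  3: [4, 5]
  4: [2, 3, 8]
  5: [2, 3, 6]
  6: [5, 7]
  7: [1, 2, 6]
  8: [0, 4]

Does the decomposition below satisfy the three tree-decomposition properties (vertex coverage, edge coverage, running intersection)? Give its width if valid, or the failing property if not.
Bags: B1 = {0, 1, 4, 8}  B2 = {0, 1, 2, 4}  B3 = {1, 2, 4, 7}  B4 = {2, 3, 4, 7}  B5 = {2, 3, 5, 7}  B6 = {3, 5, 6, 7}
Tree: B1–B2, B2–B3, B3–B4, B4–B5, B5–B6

Yes; width 3.

Every vertex of G appears in some bag (union = {0, 1, 2, 3, 4, 5, 6, 7, 8}); every edge is covered by a bag; and for each vertex v the set of bags containing v is connected in the bag tree. The decomposition is therefore valid. The largest bag has 4 vertices, so the width is 3.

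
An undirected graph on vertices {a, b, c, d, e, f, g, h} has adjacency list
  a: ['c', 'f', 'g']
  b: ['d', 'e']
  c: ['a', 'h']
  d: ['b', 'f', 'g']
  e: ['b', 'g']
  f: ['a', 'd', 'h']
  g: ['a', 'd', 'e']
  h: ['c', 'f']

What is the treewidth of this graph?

2

A width-2 tree decomposition is:
Bags: B1 = {b, e, g}  B2 = {b, d, g}  B3 = {a, d, g}  B4 = {a, d, f}  B5 = {a, c, f}  B6 = {c, f, h}
Tree: B1–B2, B2–B3, B3–B4, B4–B5, B5–B6
The largest bag has 3 vertices, giving width 2; this decomposition certifies tw(G) ≤ 2. For the lower bound, G contains the cycle e–b–d–g–e, so G is not a forest; only forests have treewidth ≤ 1, hence tw(G) ≥ 2. Hence tw(G) = 2 exactly.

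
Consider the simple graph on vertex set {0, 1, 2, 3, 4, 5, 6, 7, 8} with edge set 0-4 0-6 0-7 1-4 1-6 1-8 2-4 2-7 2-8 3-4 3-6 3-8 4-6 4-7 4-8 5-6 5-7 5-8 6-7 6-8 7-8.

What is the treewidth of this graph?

A width-3 tree decomposition is:
Bags: B1 = {2, 4, 7, 8}  B2 = {4, 6, 7, 8}  B3 = {0, 4, 6, 7}  B4 = {3, 4, 6, 8}  B5 = {5, 6, 7, 8}  B6 = {1, 4, 6, 8}
Tree: B1–B2, B2–B3, B2–B4, B2–B5, B4–B6
The largest bag has 4 vertices, giving width 3; this decomposition certifies tw(G) ≤ 3. On the other hand G contains the 4-clique {2, 4, 7, 8}. A clique must lie in a single bag of any decomposition, so no decomposition can have width below 3. Combining the bounds, tw(G) = 3.

3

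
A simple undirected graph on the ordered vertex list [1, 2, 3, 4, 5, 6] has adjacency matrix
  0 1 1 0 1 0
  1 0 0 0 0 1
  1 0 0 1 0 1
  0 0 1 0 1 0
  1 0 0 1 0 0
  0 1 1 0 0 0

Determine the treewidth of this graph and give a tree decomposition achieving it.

Each bag holds 3 vertices, so the decomposition has width 2, which upper-bounds the treewidth. Since 4–5–1–3–4 is a cycle in G, G is not acyclic. Forests are exactly the graphs of treewidth ≤ 1, so tw(G) ≥ 2. The upper and lower bounds meet at 2, so that is the treewidth.

Treewidth 2.
One such decomposition:
Bags: B1 = {3, 4, 5}  B2 = {1, 3, 5}  B3 = {1, 3, 6}  B4 = {1, 2, 6}
Tree: B1–B2, B2–B3, B3–B4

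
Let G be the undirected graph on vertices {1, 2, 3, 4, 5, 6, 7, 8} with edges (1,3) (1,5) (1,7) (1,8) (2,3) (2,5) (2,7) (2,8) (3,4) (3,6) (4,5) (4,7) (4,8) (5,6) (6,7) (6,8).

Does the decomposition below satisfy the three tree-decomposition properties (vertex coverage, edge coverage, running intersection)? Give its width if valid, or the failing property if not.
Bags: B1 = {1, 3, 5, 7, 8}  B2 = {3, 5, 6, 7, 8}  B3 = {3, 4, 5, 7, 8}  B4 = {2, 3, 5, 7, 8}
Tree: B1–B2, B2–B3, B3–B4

Vertex coverage: the bags together contain {1, 2, 3, 4, 5, 6, 7, 8}, the full vertex set. Edge coverage: each edge of G has both endpoints in at least one bag. Running intersection: for every vertex, the bags containing it form a connected subtree. All three properties hold, so this is a valid tree decomposition of width max|bag| − 1 = 4, and hence tw(G) ≤ 4.

Yes; width 4.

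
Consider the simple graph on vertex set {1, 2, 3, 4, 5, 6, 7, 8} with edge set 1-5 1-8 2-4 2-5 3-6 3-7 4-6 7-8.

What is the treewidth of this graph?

A width-2 tree decomposition is:
Bags: B1 = {3, 4, 6}  B2 = {3, 4, 7}  B3 = {4, 7, 8}  B4 = {1, 4, 8}  B5 = {1, 4, 5}  B6 = {2, 4, 5}
Tree: B1–B2, B2–B3, B3–B4, B4–B5, B5–B6
Every bag has size at most 3, so the width is 3 − 1 = 2 and tw(G) ≤ 2. For the lower bound, G contains the cycle 4–6–3–7–8–1–5–2–4, so G is not a forest; only forests have treewidth ≤ 1, hence tw(G) ≥ 2. Hence tw(G) = 2 exactly.

2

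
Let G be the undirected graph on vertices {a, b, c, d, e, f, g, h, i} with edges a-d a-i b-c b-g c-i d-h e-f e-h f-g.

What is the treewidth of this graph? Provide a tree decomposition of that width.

Treewidth 2.
One such decomposition:
Bags: B1 = {b, f, g}  B2 = {b, c, f}  B3 = {c, f, i}  B4 = {a, f, i}  B5 = {a, d, f}  B6 = {d, f, h}  B7 = {e, f, h}
Tree: B1–B2, B2–B3, B3–B4, B4–B5, B5–B6, B6–B7

Each bag holds 3 vertices, so the decomposition has width 2, which upper-bounds the treewidth. For the lower bound, G contains the cycle f–g–b–c–i–a–d–h–e–f, so G is not a forest; only forests have treewidth ≤ 1, hence tw(G) ≥ 2. The upper and lower bounds meet at 2, so that is the treewidth.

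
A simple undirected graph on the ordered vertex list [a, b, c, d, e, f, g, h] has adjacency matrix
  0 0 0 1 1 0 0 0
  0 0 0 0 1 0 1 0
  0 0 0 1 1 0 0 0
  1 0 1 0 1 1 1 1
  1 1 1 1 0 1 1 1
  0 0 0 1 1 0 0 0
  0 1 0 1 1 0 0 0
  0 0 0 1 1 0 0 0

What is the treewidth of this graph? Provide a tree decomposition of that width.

Each bag holds 3 vertices, so the decomposition has width 2, which upper-bounds the treewidth. On the other hand G contains the 3-clique {d, e, f}. A clique must lie in a single bag of any decomposition, so no decomposition can have width below 2. Combining the bounds, tw(G) = 2.

Treewidth 2.
One optimal decomposition is:
Bags: B1 = {d, e, h}  B2 = {d, e, g}  B3 = {b, e, g}  B4 = {d, e, f}  B5 = {c, d, e}  B6 = {a, d, e}
Tree: B1–B2, B2–B3, B1–B4, B1–B5, B4–B6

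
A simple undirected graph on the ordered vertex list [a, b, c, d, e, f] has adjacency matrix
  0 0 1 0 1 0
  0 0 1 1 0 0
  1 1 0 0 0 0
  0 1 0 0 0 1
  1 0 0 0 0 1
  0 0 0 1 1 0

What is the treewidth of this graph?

2

A width-2 tree decomposition is:
Bags: B1 = {a, b, c}  B2 = {a, b, d}  B3 = {a, d, f}  B4 = {a, e, f}
Tree: B1–B2, B2–B3, B3–B4
Each bag holds 3 vertices, so the decomposition has width 2, which upper-bounds the treewidth. For the lower bound, G contains the cycle a–c–b–d–f–e–a, so G is not a forest; only forests have treewidth ≤ 1, hence tw(G) ≥ 2. Combining the bounds, tw(G) = 2.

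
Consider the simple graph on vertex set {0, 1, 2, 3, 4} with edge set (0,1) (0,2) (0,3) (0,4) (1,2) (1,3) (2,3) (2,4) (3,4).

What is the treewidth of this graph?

3

A width-3 tree decomposition is:
Bags: B1 = {0, 1, 2, 3}  B2 = {0, 2, 3, 4}
Tree: B1–B2
Every bag has size at most 4, so the width is 4 − 1 = 3 and tw(G) ≤ 3. Conversely, {0, 1, 2, 3} is a clique of size 4, and the vertices of any clique must share a bag in every tree decomposition; so some bag has ≥ 4 vertices and tw(G) ≥ 3. Hence tw(G) = 3 exactly.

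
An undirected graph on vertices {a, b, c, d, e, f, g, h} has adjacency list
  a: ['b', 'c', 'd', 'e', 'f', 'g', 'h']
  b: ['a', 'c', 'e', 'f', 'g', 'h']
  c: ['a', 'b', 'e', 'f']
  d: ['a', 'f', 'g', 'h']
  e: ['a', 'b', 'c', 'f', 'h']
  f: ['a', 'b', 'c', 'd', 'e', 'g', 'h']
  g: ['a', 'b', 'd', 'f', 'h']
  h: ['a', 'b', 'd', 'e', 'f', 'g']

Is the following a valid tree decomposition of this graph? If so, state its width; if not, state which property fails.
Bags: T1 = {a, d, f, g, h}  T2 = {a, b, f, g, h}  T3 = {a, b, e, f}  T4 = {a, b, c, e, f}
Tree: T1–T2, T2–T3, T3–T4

A tree decomposition must satisfy three properties: every vertex lies in some bag; for every edge, both endpoints lie together in some bag; and for every vertex, the bags containing it form a connected subtree. Here edge (h,e) lies in no bag, so the decomposition is invalid.

No — edge (h,e) lies in no bag.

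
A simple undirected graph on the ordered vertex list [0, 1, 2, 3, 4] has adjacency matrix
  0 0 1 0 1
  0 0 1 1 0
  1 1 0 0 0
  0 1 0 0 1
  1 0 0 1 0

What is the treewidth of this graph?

A width-2 tree decomposition is:
Bags: B1 = {1, 2, 3}  B2 = {0, 2, 3}  B3 = {0, 3, 4}
Tree: B1–B2, B2–B3
Every bag has size at most 3, so the width is 3 − 1 = 2 and tw(G) ≤ 2. The edges 3–1–2–0–4–3 form a cycle, so G is not a tree and its treewidth is at least 2. Hence tw(G) = 2 exactly.

2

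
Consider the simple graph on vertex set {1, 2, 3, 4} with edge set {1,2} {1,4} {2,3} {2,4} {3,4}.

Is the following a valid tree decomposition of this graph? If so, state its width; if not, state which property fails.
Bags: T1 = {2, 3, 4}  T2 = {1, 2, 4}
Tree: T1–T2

Checking the three conditions: (i) the bags cover all of {1, 2, 3, 4}; (ii) for each edge, some bag contains both endpoints; (iii) the bags containing any fixed vertex form a subtree. All hold, so the decomposition is valid with width 3 − 1 = 2.

Yes; width 2.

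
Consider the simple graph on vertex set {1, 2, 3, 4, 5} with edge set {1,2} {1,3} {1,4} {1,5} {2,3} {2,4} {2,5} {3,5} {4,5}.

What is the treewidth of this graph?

A width-3 tree decomposition is:
Bags: B1 = {1, 2, 3, 5}  B2 = {1, 2, 4, 5}
Tree: B1–B2
Every bag has size at most 4, so the width is 4 − 1 = 3 and tw(G) ≤ 3. For the lower bound, the 4 vertices {1, 2, 3, 5} are pairwise adjacent, and any tree decomposition puts a clique entirely inside one bag — forcing width ≥ 3. Hence tw(G) = 3 exactly.

3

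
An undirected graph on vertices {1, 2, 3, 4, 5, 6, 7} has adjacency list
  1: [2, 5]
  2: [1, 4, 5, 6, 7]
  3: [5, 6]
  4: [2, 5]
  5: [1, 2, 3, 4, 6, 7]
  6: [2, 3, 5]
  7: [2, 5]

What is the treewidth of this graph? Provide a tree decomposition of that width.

The largest bag has 3 vertices, giving width 2; this decomposition certifies tw(G) ≤ 2. Conversely, {1, 2, 5} is a clique of size 3, and the vertices of any clique must share a bag in every tree decomposition; so some bag has ≥ 3 vertices and tw(G) ≥ 2. The upper and lower bounds meet at 2, so that is the treewidth.

Treewidth 2.
One such decomposition:
Bags: B1 = {3, 5, 6}  B2 = {2, 5, 6}  B3 = {1, 2, 5}  B4 = {2, 5, 7}  B5 = {2, 4, 5}
Tree: B1–B2, B2–B3, B2–B4, B4–B5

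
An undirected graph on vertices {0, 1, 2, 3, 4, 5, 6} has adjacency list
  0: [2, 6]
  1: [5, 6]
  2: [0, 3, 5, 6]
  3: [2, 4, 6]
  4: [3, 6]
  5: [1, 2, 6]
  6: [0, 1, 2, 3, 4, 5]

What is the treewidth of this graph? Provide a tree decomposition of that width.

Treewidth 2.
One optimal decomposition is:
Bags: B1 = {1, 5, 6}  B2 = {2, 5, 6}  B3 = {2, 3, 6}  B4 = {3, 4, 6}  B5 = {0, 2, 6}
Tree: B1–B2, B2–B3, B3–B4, B3–B5

Every bag has size at most 3, so the width is 3 − 1 = 2 and tw(G) ≤ 2. For the lower bound, the 3 vertices {1, 5, 6} are pairwise adjacent, and any tree decomposition puts a clique entirely inside one bag — forcing width ≥ 2. Combining the bounds, tw(G) = 2.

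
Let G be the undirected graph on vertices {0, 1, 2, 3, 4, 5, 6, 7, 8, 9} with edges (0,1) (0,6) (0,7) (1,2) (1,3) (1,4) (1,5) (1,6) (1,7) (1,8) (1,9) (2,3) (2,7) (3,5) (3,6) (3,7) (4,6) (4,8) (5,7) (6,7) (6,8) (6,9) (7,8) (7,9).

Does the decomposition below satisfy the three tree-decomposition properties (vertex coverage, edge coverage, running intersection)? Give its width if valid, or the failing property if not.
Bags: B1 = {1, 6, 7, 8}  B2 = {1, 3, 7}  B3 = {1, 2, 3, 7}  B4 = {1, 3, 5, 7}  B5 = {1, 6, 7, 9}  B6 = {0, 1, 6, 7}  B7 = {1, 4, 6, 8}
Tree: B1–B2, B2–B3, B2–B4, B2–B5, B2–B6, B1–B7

A tree decomposition must satisfy three properties: every vertex lies in some bag; for every edge, both endpoints lie together in some bag; and for every vertex, the bags containing it form a connected subtree. Here edge (6,3) lies in no bag, so the decomposition is invalid.

No — edge (6,3) lies in no bag.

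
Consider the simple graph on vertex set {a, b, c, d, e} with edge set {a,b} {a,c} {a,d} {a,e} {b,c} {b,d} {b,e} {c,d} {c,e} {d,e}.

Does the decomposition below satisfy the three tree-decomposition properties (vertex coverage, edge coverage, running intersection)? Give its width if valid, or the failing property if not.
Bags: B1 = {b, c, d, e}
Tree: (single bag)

No — vertex a appears in no bag.

A tree decomposition must satisfy three properties: every vertex lies in some bag; for every edge, both endpoints lie together in some bag; and for every vertex, the bags containing it form a connected subtree. Here vertex a appears in no bag, so the decomposition is invalid.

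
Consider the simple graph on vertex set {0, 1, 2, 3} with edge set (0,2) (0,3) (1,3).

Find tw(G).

1

A width-1 tree decomposition is:
Bags: B1 = {0, 2}  B2 = {0, 3}  B3 = {1, 3}
Tree: B1–B2, B2–B3
Every bag has size at most 2, so the width is 2 − 1 = 1 and tw(G) ≤ 1. Any graph with an edge has treewidth ≥ 1, and G has the edge 2–0. Hence tw(G) = 1 exactly.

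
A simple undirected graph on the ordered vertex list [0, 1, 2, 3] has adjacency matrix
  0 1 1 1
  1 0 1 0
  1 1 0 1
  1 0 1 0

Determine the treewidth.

2

A width-2 tree decomposition is:
Bags: B1 = {0, 1, 2}  B2 = {0, 2, 3}
Tree: B1–B2
Each bag holds 3 vertices, so the decomposition has width 2, which upper-bounds the treewidth. Conversely, {0, 1, 2} is a clique of size 3, and the vertices of any clique must share a bag in every tree decomposition; so some bag has ≥ 3 vertices and tw(G) ≥ 2. Therefore the treewidth is 2.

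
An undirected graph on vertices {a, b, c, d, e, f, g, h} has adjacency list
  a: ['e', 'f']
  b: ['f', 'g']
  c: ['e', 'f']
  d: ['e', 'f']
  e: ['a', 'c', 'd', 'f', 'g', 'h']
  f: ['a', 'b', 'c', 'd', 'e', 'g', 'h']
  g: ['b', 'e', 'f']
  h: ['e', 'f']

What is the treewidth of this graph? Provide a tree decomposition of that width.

Treewidth 2.
Bags: B1 = {c, e, f}  B2 = {e, f, g}  B3 = {b, f, g}  B4 = {a, e, f}  B5 = {d, e, f}  B6 = {e, f, h}
Tree: B1–B2, B2–B3, B2–B4, B1–B5, B5–B6

The largest bag has 3 vertices, giving width 2; this decomposition certifies tw(G) ≤ 2. Conversely, {d, e, f} is a clique of size 3, and the vertices of any clique must share a bag in every tree decomposition; so some bag has ≥ 3 vertices and tw(G) ≥ 2. Combining the bounds, tw(G) = 2.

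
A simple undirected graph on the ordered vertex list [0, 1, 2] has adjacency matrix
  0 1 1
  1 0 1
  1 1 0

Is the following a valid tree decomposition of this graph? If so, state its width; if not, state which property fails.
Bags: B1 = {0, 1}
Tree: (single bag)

No — vertex 2 appears in no bag.

A tree decomposition must satisfy three properties: every vertex lies in some bag; for every edge, both endpoints lie together in some bag; and for every vertex, the bags containing it form a connected subtree. Here vertex 2 appears in no bag, so the decomposition is invalid.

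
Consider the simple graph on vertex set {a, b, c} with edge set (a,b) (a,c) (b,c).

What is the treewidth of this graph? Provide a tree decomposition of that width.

Treewidth 2.
One such decomposition:
Bags: B1 = {a, b, c}
Tree: (single bag)

With just one bag of size 3, the width is 3 − 1 = 2, so tw(G) ≤ 2. Conversely, {a, b, c} is a clique of size 3, and the vertices of any clique must share a bag in every tree decomposition; so some bag has ≥ 3 vertices and tw(G) ≥ 2. Therefore the treewidth is 2.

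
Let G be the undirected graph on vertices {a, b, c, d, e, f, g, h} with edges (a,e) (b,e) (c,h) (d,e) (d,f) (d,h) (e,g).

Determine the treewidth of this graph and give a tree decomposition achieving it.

Treewidth 1.
Bags: B1 = {e, g}  B2 = {b, e}  B3 = {d, e}  B4 = {a, e}  B5 = {d, h}  B6 = {c, h}  B7 = {d, f}
Tree: B1–B2, B2–B3, B1–B4, B3–B5, B5–B6, B5–B7

The largest bag has 2 vertices, giving width 1; this decomposition certifies tw(G) ≤ 1. Since G has at least one edge (e.g. e–g), it is not an edgeless graph, so tw(G) ≥ 1. Combining the bounds, tw(G) = 1.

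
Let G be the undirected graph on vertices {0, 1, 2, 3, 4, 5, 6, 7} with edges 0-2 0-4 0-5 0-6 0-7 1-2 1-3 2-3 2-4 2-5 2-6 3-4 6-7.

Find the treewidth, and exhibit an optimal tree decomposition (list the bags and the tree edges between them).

Each bag holds 3 vertices, so the decomposition has width 2, which upper-bounds the treewidth. Conversely, {0, 2, 4} is a clique of size 3, and the vertices of any clique must share a bag in every tree decomposition; so some bag has ≥ 3 vertices and tw(G) ≥ 2. Hence tw(G) = 2 exactly.

Treewidth 2.
Bags: B1 = {0, 2, 5}  B2 = {0, 2, 6}  B3 = {0, 2, 4}  B4 = {2, 3, 4}  B5 = {1, 2, 3}  B6 = {0, 6, 7}
Tree: B1–B2, B2–B3, B3–B4, B4–B5, B2–B6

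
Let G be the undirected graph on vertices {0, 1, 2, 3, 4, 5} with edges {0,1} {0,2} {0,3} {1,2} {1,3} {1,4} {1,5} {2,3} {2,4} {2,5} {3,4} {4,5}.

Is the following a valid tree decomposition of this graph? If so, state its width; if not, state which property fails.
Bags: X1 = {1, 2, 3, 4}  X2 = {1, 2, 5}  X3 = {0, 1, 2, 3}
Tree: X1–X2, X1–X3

No — edge (4,5) lies in no bag.

A tree decomposition must satisfy three properties: every vertex lies in some bag; for every edge, both endpoints lie together in some bag; and for every vertex, the bags containing it form a connected subtree. Here edge (4,5) lies in no bag, so the decomposition is invalid.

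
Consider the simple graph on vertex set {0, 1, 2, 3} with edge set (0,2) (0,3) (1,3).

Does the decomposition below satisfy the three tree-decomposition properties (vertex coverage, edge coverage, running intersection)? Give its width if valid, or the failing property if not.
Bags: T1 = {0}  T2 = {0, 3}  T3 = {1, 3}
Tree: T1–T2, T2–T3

A tree decomposition must satisfy three properties: every vertex lies in some bag; for every edge, both endpoints lie together in some bag; and for every vertex, the bags containing it form a connected subtree. Here vertex 2 appears in no bag, so the decomposition is invalid.

No — vertex 2 appears in no bag.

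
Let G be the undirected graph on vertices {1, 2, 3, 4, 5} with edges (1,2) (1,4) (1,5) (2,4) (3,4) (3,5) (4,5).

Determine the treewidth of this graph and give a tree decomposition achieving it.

Every bag has size at most 3, so the width is 3 − 1 = 2 and tw(G) ≤ 2. For the lower bound, the 3 vertices {1, 2, 4} are pairwise adjacent, and any tree decomposition puts a clique entirely inside one bag — forcing width ≥ 2. The upper and lower bounds meet at 2, so that is the treewidth.

Treewidth 2.
Bags: B1 = {1, 4, 5}  B2 = {1, 2, 4}  B3 = {3, 4, 5}
Tree: B1–B2, B1–B3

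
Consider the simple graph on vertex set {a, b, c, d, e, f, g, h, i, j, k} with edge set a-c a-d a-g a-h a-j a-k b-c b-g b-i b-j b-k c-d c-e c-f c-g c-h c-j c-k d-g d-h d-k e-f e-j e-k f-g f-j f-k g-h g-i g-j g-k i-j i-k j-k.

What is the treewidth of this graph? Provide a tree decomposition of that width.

Each bag holds 5 vertices, so the decomposition has width 4, which upper-bounds the treewidth. On the other hand G contains the 5-clique {a, c, d, g, h}. A clique must lie in a single bag of any decomposition, so no decomposition can have width below 4. The upper and lower bounds meet at 4, so that is the treewidth.

Treewidth 4.
One optimal decomposition is:
Bags: B1 = {a, c, g, j, k}  B2 = {c, f, g, j, k}  B3 = {c, e, f, j, k}  B4 = {a, c, d, g, k}  B5 = {a, c, d, g, h}  B6 = {b, c, g, j, k}  B7 = {b, g, i, j, k}
Tree: B1–B2, B2–B3, B1–B4, B4–B5, B2–B6, B6–B7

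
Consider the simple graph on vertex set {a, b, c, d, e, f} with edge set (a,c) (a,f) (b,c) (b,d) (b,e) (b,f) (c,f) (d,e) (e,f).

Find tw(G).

A width-2 tree decomposition is:
Bags: B1 = {b, e, f}  B2 = {b, c, f}  B3 = {b, d, e}  B4 = {a, c, f}
Tree: B1–B2, B1–B3, B2–B4
The largest bag has 3 vertices, giving width 2; this decomposition certifies tw(G) ≤ 2. On the other hand G contains the 3-clique {b, d, e}. A clique must lie in a single bag of any decomposition, so no decomposition can have width below 2. Hence tw(G) = 2 exactly.

2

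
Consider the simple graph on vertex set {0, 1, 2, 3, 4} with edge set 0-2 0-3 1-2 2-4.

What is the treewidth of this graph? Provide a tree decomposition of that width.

The largest bag has 2 vertices, giving width 1; this decomposition certifies tw(G) ≤ 1. G has an edge, so its treewidth is at least 1. Combining the bounds, tw(G) = 1.

Treewidth 1.
Bags: B1 = {0, 2}  B2 = {1, 2}  B3 = {0, 3}  B4 = {2, 4}
Tree: B1–B2, B1–B3, B2–B4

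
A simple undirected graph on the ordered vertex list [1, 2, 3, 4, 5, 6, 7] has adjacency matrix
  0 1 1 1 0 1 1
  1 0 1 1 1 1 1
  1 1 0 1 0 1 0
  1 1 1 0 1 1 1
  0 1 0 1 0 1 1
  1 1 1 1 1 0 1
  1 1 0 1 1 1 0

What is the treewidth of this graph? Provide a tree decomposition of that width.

The largest bag has 5 vertices, giving width 4; this decomposition certifies tw(G) ≤ 4. On the other hand G contains the 5-clique {1, 2, 3, 4, 6}. A clique must lie in a single bag of any decomposition, so no decomposition can have width below 4. The upper and lower bounds meet at 4, so that is the treewidth.

Treewidth 4.
One such decomposition:
Bags: B1 = {1, 2, 3, 4, 6}  B2 = {1, 2, 4, 6, 7}  B3 = {2, 4, 5, 6, 7}
Tree: B1–B2, B2–B3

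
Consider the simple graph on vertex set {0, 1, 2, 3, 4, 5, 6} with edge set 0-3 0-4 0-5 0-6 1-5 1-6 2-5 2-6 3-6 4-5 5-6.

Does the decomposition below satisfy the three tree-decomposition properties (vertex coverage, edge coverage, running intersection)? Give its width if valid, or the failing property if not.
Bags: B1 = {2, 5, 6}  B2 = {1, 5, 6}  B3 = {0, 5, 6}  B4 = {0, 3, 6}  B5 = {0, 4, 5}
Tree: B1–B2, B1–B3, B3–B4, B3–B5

Yes; width 2.

Every vertex of G appears in some bag (union = {0, 1, 2, 3, 4, 5, 6}); every edge is covered by a bag; and for each vertex v the set of bags containing v is connected in the bag tree. The decomposition is therefore valid. The largest bag has 3 vertices, so the width is 2.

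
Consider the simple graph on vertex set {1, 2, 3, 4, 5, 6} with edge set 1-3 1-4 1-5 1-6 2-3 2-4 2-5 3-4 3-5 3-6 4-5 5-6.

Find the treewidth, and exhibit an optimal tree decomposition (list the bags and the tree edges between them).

Every bag has size at most 4, so the width is 4 − 1 = 3 and tw(G) ≤ 3. For the lower bound, the 4 vertices {1, 3, 4, 5} are pairwise adjacent, and any tree decomposition puts a clique entirely inside one bag — forcing width ≥ 3. Hence tw(G) = 3 exactly.

Treewidth 3.
Bags: B1 = {1, 3, 4, 5}  B2 = {1, 3, 5, 6}  B3 = {2, 3, 4, 5}
Tree: B1–B2, B1–B3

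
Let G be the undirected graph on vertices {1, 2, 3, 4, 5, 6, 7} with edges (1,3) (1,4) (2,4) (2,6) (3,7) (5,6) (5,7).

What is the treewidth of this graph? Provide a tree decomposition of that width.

Treewidth 2.
Bags: B1 = {3, 5, 7}  B2 = {3, 5, 6}  B3 = {2, 3, 6}  B4 = {2, 3, 4}  B5 = {1, 3, 4}
Tree: B1–B2, B2–B3, B3–B4, B4–B5

The largest bag has 3 vertices, giving width 2; this decomposition certifies tw(G) ≤ 2. The edges 3–7–5–6–2–4–1–3 form a cycle, so G is not a tree and its treewidth is at least 2. The upper and lower bounds meet at 2, so that is the treewidth.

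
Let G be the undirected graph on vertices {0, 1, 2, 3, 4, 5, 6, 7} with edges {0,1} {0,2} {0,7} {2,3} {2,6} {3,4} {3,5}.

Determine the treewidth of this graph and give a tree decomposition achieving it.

Treewidth 1.
One such decomposition:
Bags: B1 = {0, 2}  B2 = {2, 3}  B3 = {0, 7}  B4 = {0, 1}  B5 = {3, 4}  B6 = {3, 5}  B7 = {2, 6}
Tree: B1–B2, B1–B3, B1–B4, B2–B5, B5–B6, B1–B7

Every bag has size at most 2, so the width is 2 − 1 = 1 and tw(G) ≤ 1. Any graph with an edge has treewidth ≥ 1, and G has the edge 2–0. The upper and lower bounds meet at 1, so that is the treewidth.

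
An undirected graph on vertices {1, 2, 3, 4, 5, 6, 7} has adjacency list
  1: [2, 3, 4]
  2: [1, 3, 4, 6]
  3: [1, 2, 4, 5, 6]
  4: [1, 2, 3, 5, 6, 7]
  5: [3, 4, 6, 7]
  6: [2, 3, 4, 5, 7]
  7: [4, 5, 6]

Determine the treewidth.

A width-3 tree decomposition is:
Bags: B1 = {3, 4, 5, 6}  B2 = {4, 5, 6, 7}  B3 = {2, 3, 4, 6}  B4 = {1, 2, 3, 4}
Tree: B1–B2, B1–B3, B3–B4
Every bag has size at most 4, so the width is 4 − 1 = 3 and tw(G) ≤ 3. On the other hand G contains the 4-clique {1, 2, 3, 4}. A clique must lie in a single bag of any decomposition, so no decomposition can have width below 3. The upper and lower bounds meet at 3, so that is the treewidth.

3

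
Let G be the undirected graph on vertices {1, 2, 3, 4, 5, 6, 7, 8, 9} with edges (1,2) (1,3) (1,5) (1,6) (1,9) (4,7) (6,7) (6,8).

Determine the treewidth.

1

A width-1 tree decomposition is:
Bags: B1 = {4, 7}  B2 = {6, 7}  B3 = {1, 6}  B4 = {1, 9}  B5 = {1, 5}  B6 = {6, 8}  B7 = {1, 3}  B8 = {1, 2}
Tree: B1–B2, B2–B3, B3–B4, B3–B5, B3–B6, B3–B7, B3–B8
The largest bag has 2 vertices, giving width 1; this decomposition certifies tw(G) ≤ 1. Since G has at least one edge (e.g. 4–7), it is not an edgeless graph, so tw(G) ≥ 1. Hence tw(G) = 1 exactly.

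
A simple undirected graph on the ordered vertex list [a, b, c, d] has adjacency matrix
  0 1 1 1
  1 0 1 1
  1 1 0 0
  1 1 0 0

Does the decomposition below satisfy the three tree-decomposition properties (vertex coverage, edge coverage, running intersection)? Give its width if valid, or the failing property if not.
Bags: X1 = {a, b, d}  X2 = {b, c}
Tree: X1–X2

A tree decomposition must satisfy three properties: every vertex lies in some bag; for every edge, both endpoints lie together in some bag; and for every vertex, the bags containing it form a connected subtree. Here edge (a,c) lies in no bag, so the decomposition is invalid.

No — edge (a,c) lies in no bag.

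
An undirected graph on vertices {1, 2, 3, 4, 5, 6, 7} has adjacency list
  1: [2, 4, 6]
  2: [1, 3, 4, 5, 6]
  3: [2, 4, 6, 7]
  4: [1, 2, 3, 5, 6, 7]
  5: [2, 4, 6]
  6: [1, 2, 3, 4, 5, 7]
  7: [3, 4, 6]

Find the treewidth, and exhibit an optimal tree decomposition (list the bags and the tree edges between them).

Treewidth 3.
Bags: B1 = {2, 4, 5, 6}  B2 = {2, 3, 4, 6}  B3 = {1, 2, 4, 6}  B4 = {3, 4, 6, 7}
Tree: B1–B2, B2–B3, B2–B4

Every bag has size at most 4, so the width is 4 − 1 = 3 and tw(G) ≤ 3. For the lower bound, the 4 vertices {1, 2, 4, 6} are pairwise adjacent, and any tree decomposition puts a clique entirely inside one bag — forcing width ≥ 3. The upper and lower bounds meet at 3, so that is the treewidth.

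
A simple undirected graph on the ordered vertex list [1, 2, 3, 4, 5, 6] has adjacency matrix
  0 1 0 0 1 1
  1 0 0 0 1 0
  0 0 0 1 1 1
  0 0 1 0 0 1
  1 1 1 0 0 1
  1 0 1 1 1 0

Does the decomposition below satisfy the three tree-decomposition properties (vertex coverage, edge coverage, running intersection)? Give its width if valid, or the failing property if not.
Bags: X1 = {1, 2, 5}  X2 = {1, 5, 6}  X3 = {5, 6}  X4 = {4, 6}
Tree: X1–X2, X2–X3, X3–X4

No — vertex 3 appears in no bag.

A tree decomposition must satisfy three properties: every vertex lies in some bag; for every edge, both endpoints lie together in some bag; and for every vertex, the bags containing it form a connected subtree. Here vertex 3 appears in no bag, so the decomposition is invalid.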